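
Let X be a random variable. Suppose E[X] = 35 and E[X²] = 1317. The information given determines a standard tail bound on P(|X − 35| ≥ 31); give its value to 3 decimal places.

0.096

The first two moments determine the variance, so Chebyshev's inequality is the sharpest standard bound available.
Var(X) = E[X²] − (E[X])² = 1317 − 1225 = 92.
Chebyshev's inequality: P(|X − μ| ≥ t) ≤ Var(X)/t² = 92/961 = 0.0957.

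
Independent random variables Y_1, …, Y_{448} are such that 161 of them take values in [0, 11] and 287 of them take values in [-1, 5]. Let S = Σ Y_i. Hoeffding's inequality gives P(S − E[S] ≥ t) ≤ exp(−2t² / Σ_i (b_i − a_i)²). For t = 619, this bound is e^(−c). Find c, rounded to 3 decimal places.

25.704

Σ(b_i − a_i)² = 161·11² + 287·6² = 29813.
c = 2t² / 29813 = 2·619² / 29813 = 25.7043.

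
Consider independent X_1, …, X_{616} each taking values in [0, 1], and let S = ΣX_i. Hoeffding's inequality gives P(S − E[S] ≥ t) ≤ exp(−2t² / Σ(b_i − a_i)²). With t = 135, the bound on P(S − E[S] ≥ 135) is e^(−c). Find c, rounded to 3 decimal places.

59.172

Σ(b_i − a_i)² = 616·(1)² = 616.
c = 2t²/616 = 2·135²/616 = 59.1721.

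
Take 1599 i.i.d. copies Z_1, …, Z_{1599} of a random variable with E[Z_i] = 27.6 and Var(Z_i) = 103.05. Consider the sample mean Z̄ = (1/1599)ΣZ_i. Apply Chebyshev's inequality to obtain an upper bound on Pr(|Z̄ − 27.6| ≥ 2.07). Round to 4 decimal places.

Var(Z̄) = Var(Z_i)/n = 103.05/1599 = 0.064447.
Chebyshev: Pr(|Z̄ − 27.6| ≥ 2.07) ≤ Var(Z̄)/(2.07)² = 103.05/(1599·2.07²) = 0.0150.

0.0150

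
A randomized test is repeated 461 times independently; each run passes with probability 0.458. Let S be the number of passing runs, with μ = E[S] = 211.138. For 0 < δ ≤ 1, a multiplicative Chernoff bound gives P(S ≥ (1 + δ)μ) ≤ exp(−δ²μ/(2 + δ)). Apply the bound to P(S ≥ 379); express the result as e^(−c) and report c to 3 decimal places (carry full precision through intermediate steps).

47.748

Write 379 = (1 + δ)μ, so δ = 379/211.138 − 1 = 0.7950345…
Then the exponent is δ²μ/(2 + δ) = (379 − μ)² / (μ·(2 + δ)) = 47.747563.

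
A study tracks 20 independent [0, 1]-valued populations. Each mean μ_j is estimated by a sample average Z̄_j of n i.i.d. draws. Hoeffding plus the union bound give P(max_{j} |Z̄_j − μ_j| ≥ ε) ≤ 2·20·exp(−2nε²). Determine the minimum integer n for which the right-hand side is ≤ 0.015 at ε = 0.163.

Need 2·20·exp(−2nε²) ≤ 0.015, i.e. exp(−2nε²) ≤ 0.015/40.
So 2nε² ≥ ln(40/0.015) = 7.888585.
Hence n ≥ 7.888585/(2·0.163²) = 148.455.
The smallest integer n is 149.

149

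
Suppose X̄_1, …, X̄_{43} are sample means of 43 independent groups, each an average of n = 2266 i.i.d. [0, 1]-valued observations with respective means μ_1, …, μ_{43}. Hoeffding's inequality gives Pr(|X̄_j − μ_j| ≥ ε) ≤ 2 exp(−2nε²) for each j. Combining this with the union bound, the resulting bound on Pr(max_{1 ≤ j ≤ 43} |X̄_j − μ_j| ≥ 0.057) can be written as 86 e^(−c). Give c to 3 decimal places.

14.724

Union bound over the 43 events: Pr(max_{1 ≤ j ≤ 43} |X̄_j − μ_j| ≥ 0.057) ≤ 43·2·exp(−2nε²) = 86 exp(−2·2266·0.057²).
So c = 2·2266·0.057² = 14.7245.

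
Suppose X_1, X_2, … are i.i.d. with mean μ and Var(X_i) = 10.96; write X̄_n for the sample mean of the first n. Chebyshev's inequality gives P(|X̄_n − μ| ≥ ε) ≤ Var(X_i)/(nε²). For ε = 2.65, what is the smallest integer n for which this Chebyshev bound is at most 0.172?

Require 10.96/(n·2.65²) ≤ 0.172, i.e. n ≥ 10.96/(0.172·2.65²) = 9.074.
The smallest integer n is 10.

10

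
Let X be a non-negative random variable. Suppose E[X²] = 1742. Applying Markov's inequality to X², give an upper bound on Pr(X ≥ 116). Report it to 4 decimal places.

0.1295

Since X ≥ 0, the event {X ≥ 116} is the same as {X² ≥ 13456}.
Markov's inequality applied to X² gives Pr(X² ≥ 13456) ≤ E[X²]/13456 = 1742/13456 = 0.1295.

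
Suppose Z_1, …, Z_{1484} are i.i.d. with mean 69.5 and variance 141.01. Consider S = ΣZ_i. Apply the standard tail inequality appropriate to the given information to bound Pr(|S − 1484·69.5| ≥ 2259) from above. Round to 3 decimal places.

0.041

With mean and variance of each term known, Chebyshev's inequality bounds the deviation of the sum (or sample mean).
Var(S) = n·Var(Z_i) = 1484·141.01 = 209258.84.
Chebyshev: Pr(|S − 1484·69.5| ≥ 2259) ≤ Var(S)/2259² = 209258.84/5103081 = 0.0410.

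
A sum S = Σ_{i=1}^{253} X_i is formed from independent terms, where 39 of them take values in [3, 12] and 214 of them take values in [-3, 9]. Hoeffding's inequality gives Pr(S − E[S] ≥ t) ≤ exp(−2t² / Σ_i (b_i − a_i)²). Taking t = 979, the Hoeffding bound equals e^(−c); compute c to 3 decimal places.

56.420

Σ(b_i − a_i)² = 39·9² + 214·12² = 33975.
c = 2t² / 33975 = 2·979² / 33975 = 56.4204.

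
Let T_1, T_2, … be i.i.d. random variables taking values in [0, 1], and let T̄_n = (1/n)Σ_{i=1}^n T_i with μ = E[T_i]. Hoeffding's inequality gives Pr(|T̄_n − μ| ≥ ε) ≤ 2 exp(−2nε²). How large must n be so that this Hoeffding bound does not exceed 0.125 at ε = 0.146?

66

Require 2·exp(−2nε²) ≤ 0.125, i.e. 2nε² ≥ ln(2/0.125) = 2.772589.
So n ≥ 2.772589 / (2·0.146²) = 65.035.
The smallest integer n is 66.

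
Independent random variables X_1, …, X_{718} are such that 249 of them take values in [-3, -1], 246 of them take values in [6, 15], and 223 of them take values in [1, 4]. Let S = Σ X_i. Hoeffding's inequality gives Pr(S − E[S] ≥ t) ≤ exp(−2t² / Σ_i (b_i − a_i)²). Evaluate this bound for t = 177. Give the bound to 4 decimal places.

Σ(b_i − a_i)² = 249·2² + 246·9² + 223·3² = 22929.
Exponent = 2·177² / 22929 = 2.73270.
Bound = exp(−2.73270) = 0.06504.

0.0650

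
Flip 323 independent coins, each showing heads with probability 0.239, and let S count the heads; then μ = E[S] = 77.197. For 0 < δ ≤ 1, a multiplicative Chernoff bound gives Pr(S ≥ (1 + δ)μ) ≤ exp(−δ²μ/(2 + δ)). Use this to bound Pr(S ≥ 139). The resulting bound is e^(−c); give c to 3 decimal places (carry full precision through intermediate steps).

Write 139 = (1 + δ)μ, so δ = 139/77.197 − 1 = 0.8005881…
Then the exponent is δ²μ/(2 + δ) = (139 − μ)² / (μ·(2 + δ)) = 17.667270.

17.667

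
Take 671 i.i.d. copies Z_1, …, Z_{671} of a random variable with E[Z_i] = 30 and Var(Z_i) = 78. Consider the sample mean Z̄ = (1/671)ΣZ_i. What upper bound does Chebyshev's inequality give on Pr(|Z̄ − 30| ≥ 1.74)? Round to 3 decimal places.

0.038

Var(Z̄) = Var(Z_i)/n = 78/671 = 0.11624.
Chebyshev: Pr(|Z̄ − 30| ≥ 1.74) ≤ Var(Z̄)/(1.74)² = 78/(671·1.74²) = 0.0384.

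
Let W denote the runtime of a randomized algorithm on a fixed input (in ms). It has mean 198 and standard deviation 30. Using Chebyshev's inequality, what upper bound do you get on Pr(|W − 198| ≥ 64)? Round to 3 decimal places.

0.220

Chebyshev: Pr(|W − μ| ≥ t) ≤ Var(W)/t².
Var(W) = σ² = 30² = 900.
Bound = 900 / 4096 = 0.2197.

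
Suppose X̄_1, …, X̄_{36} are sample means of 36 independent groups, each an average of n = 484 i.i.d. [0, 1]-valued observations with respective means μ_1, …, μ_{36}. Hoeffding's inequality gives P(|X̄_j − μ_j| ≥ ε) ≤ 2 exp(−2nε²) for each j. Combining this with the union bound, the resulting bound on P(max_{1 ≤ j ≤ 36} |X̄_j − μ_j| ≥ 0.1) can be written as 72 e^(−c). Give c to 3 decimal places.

Union bound over the 36 events: P(max_{1 ≤ j ≤ 36} |X̄_j − μ_j| ≥ 0.1) ≤ 36·2·exp(−2nε²) = 72 exp(−2·484·0.1²).
So c = 2·484·0.1² = 9.6800.

9.680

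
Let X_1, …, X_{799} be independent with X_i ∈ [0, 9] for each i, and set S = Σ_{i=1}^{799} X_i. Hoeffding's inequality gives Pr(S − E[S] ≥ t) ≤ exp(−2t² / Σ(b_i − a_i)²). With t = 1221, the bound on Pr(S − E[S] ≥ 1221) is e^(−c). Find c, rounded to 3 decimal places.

46.071

Σ(b_i − a_i)² = 799·(9)² = 64719.
c = 2t²/64719 = 2·1221²/64719 = 46.0712.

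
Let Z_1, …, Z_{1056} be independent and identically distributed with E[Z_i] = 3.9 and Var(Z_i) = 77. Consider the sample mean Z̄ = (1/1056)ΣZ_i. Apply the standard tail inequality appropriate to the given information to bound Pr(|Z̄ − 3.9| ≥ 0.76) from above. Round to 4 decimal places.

0.1262

With mean and variance of each term known, Chebyshev's inequality bounds the deviation of the sum (or sample mean).
Var(Z̄) = Var(Z_i)/n = 77/1056 = 0.072917.
Chebyshev: Pr(|Z̄ − 3.9| ≥ 0.76) ≤ Var(Z̄)/(0.76)² = 77/(1056·0.76²) = 0.1262.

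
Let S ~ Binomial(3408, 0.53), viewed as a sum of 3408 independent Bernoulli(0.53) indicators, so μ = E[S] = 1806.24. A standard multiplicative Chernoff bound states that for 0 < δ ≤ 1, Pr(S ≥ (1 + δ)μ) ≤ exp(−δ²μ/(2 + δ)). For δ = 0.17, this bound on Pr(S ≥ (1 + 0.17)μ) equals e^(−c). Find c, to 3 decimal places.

24.055

c = δ²μ/(2 + δ) = 0.17²·1806.24/(2 + 0.17) = 24.0555.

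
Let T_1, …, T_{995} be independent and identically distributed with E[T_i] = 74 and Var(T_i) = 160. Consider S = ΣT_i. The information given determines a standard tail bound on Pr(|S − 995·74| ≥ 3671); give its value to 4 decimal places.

With mean and variance of each term known, Chebyshev's inequality bounds the deviation of the sum (or sample mean).
Var(S) = n·Var(T_i) = 995·160 = 159200.
Chebyshev: Pr(|S − 995·74| ≥ 3671) ≤ Var(S)/3671² = 159200/13476241 = 0.0118.

0.0118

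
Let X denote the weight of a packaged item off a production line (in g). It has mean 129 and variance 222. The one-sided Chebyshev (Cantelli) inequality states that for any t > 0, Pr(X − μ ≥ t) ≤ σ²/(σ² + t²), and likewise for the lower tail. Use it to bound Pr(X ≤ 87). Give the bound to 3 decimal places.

0.112

Here σ² = 222 and t = 42, so σ² + t² = 1986.
Cantelli's bound: 222/1986 = 0.1118.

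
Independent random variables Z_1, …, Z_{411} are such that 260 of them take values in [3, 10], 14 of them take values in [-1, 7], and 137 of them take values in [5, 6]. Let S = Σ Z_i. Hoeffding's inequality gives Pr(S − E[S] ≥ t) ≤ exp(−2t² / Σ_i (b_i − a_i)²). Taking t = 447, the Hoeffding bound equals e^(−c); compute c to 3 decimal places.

Σ(b_i − a_i)² = 260·7² + 14·8² + 137·1² = 13773.
c = 2t² / 13773 = 2·447² / 13773 = 29.0146.

29.015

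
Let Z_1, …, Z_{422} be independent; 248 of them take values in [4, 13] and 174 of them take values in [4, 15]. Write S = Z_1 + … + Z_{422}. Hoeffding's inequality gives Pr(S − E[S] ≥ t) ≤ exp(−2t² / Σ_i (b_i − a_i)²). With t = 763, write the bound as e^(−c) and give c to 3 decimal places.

28.300

Σ(b_i − a_i)² = 248·9² + 174·11² = 41142.
c = 2t² / 41142 = 2·763² / 41142 = 28.3005.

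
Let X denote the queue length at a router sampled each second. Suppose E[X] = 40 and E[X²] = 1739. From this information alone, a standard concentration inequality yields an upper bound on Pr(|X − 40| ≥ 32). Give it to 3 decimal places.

0.136

The first two moments determine the variance, so Chebyshev's inequality is the sharpest standard bound available.
Var(X) = E[X²] − (E[X])² = 1739 − 1600 = 139.
Chebyshev's inequality: Pr(|X − μ| ≥ t) ≤ Var(X)/t² = 139/1024 = 0.1357.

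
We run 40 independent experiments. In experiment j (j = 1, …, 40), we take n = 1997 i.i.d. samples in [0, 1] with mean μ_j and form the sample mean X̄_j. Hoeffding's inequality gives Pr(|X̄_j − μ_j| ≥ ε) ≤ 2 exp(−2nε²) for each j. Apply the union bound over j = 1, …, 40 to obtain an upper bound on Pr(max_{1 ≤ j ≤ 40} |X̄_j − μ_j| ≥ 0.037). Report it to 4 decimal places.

Per-experiment Hoeffding bound: 2·exp(−2·1997·0.037²) = 2·exp(−5.46779) = 0.0084411.
Union bound over 40 events: 40·0.0084411 = 0.33765.

0.3376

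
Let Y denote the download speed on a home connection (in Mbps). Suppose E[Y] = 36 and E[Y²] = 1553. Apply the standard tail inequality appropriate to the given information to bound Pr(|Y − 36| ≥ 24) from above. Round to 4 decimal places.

The first two moments determine the variance, so Chebyshev's inequality is the sharpest standard bound available.
Var(Y) = E[Y²] − (E[Y])² = 1553 − 1296 = 257.
Chebyshev's inequality: Pr(|Y − μ| ≥ t) ≤ Var(Y)/t² = 257/576 = 0.4462.

0.4462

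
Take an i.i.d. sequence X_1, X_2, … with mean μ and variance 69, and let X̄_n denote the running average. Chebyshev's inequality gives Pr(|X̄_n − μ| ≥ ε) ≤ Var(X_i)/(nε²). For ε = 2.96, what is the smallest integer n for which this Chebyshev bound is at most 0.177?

Require 69/(n·2.96²) ≤ 0.177, i.e. n ≥ 69/(0.177·2.96²) = 44.493.
The smallest integer n is 45.

45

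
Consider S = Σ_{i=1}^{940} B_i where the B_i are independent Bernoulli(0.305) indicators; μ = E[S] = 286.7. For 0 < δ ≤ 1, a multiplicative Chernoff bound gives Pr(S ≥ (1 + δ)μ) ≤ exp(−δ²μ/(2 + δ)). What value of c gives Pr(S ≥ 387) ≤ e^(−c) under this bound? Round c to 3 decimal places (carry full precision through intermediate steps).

14.933

Write 387 = (1 + δ)μ, so δ = 387/286.7 − 1 = 0.349843…
Then the exponent is δ²μ/(2 + δ) = (387 − μ)² / (μ·(2 + δ)) = 14.932596.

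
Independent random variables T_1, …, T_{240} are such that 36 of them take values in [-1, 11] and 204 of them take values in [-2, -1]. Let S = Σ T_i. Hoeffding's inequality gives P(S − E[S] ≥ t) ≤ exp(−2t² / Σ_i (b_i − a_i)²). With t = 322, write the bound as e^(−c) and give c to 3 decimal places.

38.487

Σ(b_i − a_i)² = 36·12² + 204·1² = 5388.
c = 2t² / 5388 = 2·322² / 5388 = 38.4870.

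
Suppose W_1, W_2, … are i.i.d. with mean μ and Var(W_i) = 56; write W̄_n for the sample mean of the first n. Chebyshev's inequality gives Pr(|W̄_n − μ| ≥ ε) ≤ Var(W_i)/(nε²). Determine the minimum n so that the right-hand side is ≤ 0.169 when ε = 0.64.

809

Require 56/(n·0.64²) ≤ 0.169, i.e. n ≥ 56/(0.169·0.64²) = 808.987.
The smallest integer n is 809.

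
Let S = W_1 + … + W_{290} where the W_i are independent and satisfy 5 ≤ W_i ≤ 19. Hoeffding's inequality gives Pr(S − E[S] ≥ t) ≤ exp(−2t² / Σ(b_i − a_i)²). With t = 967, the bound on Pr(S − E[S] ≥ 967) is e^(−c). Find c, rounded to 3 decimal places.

32.902

Σ(b_i − a_i)² = 290·(14)² = 56840.
c = 2t²/56840 = 2·967²/56840 = 32.9025.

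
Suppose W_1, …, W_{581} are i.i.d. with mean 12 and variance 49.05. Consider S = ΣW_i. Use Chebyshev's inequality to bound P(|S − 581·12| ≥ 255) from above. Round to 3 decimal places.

Var(S) = n·Var(W_i) = 581·49.05 = 28498.05.
Chebyshev: P(|S − 581·12| ≥ 255) ≤ Var(S)/255² = 28498.05/65025 = 0.4383.

0.438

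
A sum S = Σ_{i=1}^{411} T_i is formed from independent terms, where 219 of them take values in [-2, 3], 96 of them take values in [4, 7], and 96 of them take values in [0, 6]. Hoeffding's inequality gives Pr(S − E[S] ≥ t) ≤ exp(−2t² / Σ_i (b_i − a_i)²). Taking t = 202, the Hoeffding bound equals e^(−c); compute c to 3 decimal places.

8.332

Σ(b_i − a_i)² = 219·5² + 96·3² + 96·6² = 9795.
c = 2t² / 9795 = 2·202² / 9795 = 8.3316.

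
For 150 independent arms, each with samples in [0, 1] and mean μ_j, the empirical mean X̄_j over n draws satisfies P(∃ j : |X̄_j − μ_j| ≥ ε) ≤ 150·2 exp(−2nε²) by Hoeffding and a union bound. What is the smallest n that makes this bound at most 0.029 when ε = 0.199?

Need 2·150·exp(−2nε²) ≤ 0.029, i.e. exp(−2nε²) ≤ 0.029/300.
So 2nε² ≥ ln(300/0.029) = 9.244242.
Hence n ≥ 9.244242/(2·0.199²) = 116.717.
The smallest integer n is 117.

117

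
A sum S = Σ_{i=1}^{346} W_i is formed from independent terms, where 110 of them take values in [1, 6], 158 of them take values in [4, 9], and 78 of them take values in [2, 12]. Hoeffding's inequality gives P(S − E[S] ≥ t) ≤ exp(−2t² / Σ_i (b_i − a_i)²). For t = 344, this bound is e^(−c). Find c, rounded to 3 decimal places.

Σ(b_i − a_i)² = 110·5² + 158·5² + 78·10² = 14500.
c = 2t² / 14500 = 2·344² / 14500 = 16.3222.

16.322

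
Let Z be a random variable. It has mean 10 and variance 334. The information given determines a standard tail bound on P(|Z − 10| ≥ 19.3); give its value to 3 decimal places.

Mean and variance are known, so Chebyshev's inequality applies.
Chebyshev: P(|Z − μ| ≥ t) ≤ Var(Z)/t².
Bound = 334 / 372.49 = 0.8967.

0.897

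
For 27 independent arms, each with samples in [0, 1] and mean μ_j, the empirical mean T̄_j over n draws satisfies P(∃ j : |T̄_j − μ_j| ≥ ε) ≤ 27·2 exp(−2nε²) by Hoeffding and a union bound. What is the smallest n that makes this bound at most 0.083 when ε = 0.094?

367

Need 2·27·exp(−2nε²) ≤ 0.083, i.e. exp(−2nε²) ≤ 0.083/54.
So 2nε² ≥ ln(54/0.083) = 6.477899.
Hence n ≥ 6.477899/(2·0.094²) = 366.563.
The smallest integer n is 367.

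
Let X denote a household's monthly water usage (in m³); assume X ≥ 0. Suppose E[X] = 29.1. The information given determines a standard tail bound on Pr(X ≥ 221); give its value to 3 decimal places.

0.132

Only the mean of a non-negative variable is known, so Markov's inequality is the applicable tail bound.
Markov's inequality: for a non-negative random variable, Pr(X ≥ a) ≤ E[X]/a.
Here E[X] = 29.1 and a = 221, so the bound is 29.1/221 = 0.1317.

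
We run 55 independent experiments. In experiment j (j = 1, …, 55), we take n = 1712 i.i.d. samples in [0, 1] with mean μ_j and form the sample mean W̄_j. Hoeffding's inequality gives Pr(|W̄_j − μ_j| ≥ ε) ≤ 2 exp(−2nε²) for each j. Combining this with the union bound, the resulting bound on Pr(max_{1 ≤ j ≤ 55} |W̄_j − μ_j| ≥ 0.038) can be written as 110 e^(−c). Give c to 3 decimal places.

Union bound over the 55 events: Pr(max_{1 ≤ j ≤ 55} |W̄_j − μ_j| ≥ 0.038) ≤ 55·2·exp(−2nε²) = 110 exp(−2·1712·0.038²).
So c = 2·1712·0.038² = 4.9443.

4.944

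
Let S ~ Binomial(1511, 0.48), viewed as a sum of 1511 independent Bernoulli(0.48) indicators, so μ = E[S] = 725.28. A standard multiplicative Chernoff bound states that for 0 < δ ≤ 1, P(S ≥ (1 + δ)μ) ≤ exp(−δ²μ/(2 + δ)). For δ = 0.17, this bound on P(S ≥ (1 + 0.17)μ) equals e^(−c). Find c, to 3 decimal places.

c = δ²μ/(2 + δ) = 0.17²·725.28/(2 + 0.17) = 9.6593.

9.659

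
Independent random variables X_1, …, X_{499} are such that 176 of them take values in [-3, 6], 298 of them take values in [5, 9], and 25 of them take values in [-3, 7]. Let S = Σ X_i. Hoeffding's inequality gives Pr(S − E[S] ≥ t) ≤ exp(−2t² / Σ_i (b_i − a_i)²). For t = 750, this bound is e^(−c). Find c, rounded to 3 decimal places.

52.267

Σ(b_i − a_i)² = 176·9² + 298·4² + 25·10² = 21524.
c = 2t² / 21524 = 2·750² / 21524 = 52.2672.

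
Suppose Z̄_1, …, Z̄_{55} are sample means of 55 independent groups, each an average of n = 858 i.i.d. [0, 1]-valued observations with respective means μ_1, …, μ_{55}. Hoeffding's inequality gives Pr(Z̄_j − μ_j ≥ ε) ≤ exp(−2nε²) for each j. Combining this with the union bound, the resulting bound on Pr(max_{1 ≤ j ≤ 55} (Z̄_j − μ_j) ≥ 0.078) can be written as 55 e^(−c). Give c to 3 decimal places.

Union bound over the 55 events: Pr(max_{1 ≤ j ≤ 55} (Z̄_j − μ_j) ≥ 0.078) ≤ 55·exp(−2nε²) = 55 exp(−2·858·0.078²).
So c = 2·858·0.078² = 10.4401.

10.440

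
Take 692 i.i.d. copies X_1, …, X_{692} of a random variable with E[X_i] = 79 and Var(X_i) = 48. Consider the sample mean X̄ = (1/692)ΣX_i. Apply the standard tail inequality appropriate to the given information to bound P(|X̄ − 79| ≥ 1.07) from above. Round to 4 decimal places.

0.0606

With mean and variance of each term known, Chebyshev's inequality bounds the deviation of the sum (or sample mean).
Var(X̄) = Var(X_i)/n = 48/692 = 0.069364.
Chebyshev: P(|X̄ − 79| ≥ 1.07) ≤ Var(X̄)/(1.07)² = 48/(692·1.07²) = 0.0606.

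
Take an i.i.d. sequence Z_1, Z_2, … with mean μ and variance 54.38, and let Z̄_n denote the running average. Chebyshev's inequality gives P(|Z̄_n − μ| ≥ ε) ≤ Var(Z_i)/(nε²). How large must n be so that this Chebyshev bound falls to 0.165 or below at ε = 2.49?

54

Require 54.38/(n·2.49²) ≤ 0.165, i.e. n ≥ 54.38/(0.165·2.49²) = 53.157.
The smallest integer n is 54.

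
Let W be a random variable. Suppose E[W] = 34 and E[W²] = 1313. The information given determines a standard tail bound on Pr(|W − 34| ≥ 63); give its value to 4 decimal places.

0.0396

The first two moments determine the variance, so Chebyshev's inequality is the sharpest standard bound available.
Var(W) = E[W²] − (E[W])² = 1313 − 1156 = 157.
Chebyshev's inequality: Pr(|W − μ| ≥ t) ≤ Var(W)/t² = 157/3969 = 0.0396.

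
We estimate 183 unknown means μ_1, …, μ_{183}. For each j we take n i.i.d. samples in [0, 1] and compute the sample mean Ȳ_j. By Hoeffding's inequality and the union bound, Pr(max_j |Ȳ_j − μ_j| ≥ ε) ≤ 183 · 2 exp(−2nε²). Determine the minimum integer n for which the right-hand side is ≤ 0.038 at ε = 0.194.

122

Need 2·183·exp(−2nε²) ≤ 0.038, i.e. exp(−2nε²) ≤ 0.038/366.
So 2nε² ≥ ln(366/0.038) = 9.172802.
Hence n ≥ 9.172802/(2·0.194²) = 121.862.
The smallest integer n is 122.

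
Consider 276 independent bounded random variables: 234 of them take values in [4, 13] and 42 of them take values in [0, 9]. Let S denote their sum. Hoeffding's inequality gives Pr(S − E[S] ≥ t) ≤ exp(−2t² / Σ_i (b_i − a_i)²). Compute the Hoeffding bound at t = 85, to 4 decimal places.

0.5240

Σ(b_i − a_i)² = 234·9² + 42·9² = 22356.
Exponent = 2·85² / 22356 = 0.64636.
Bound = exp(−0.64636) = 0.52395.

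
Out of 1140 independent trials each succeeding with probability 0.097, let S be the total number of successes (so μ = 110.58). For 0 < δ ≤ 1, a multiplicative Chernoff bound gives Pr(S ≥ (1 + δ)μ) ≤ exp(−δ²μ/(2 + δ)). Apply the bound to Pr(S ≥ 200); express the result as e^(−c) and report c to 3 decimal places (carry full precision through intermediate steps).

Write 200 = (1 + δ)μ, so δ = 200/110.58 − 1 = 0.8086453…
Then the exponent is δ²μ/(2 + δ) = (200 − μ)² / (μ·(2 + δ)) = 25.745175.

25.745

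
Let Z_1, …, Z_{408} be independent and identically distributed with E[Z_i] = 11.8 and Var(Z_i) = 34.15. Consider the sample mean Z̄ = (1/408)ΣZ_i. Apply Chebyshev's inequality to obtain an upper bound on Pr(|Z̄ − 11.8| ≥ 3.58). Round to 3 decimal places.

0.007

Var(Z̄) = Var(Z_i)/n = 34.15/408 = 0.083701.
Chebyshev: Pr(|Z̄ − 11.8| ≥ 3.58) ≤ Var(Z̄)/(3.58)² = 34.15/(408·3.58²) = 0.0065.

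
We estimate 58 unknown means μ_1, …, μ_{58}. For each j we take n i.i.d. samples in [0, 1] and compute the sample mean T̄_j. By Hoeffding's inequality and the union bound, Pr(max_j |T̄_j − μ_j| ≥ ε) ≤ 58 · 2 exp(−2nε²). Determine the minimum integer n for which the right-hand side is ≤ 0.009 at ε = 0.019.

Need 2·58·exp(−2nε²) ≤ 0.009, i.e. exp(−2nε²) ≤ 0.009/116.
So 2nε² ≥ ln(116/0.009) = 9.464121.
Hence n ≥ 9.464121/(2·0.019²) = 13108.201.
The smallest integer n is 13109.

13109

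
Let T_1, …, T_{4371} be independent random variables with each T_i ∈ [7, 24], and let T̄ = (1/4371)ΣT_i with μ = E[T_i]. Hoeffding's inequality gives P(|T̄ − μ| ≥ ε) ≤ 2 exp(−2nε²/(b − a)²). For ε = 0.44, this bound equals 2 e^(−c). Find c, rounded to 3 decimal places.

5.856

c = 2nε²/(b − a)² = 2·4371·0.44² / 17² = 5.8562.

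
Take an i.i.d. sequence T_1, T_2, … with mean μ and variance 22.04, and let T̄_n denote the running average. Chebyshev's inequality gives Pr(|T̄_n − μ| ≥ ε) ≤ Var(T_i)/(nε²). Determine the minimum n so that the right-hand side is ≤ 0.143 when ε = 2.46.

26

Require 22.04/(n·2.46²) ≤ 0.143, i.e. n ≥ 22.04/(0.143·2.46²) = 25.469.
The smallest integer n is 26.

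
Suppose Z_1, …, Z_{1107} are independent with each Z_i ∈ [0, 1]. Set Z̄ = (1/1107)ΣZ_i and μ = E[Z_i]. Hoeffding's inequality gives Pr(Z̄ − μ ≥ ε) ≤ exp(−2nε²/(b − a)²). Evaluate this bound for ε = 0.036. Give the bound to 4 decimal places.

0.0567

Exponent: 2nε²/(b − a)² = 2·1107·0.036² / 1² = 2.86934.
Bound = exp(−2.86934) = 0.05674.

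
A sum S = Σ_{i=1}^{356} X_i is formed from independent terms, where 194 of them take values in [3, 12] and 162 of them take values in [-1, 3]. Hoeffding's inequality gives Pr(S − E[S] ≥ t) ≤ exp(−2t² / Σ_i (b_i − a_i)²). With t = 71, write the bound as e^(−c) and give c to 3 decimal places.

0.551

Σ(b_i − a_i)² = 194·9² + 162·4² = 18306.
c = 2t² / 18306 = 2·71² / 18306 = 0.5507.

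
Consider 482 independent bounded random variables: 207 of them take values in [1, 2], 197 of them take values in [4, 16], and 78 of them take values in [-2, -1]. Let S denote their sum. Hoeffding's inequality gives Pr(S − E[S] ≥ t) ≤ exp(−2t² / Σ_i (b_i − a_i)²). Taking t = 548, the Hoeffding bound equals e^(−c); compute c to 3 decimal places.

20.961

Σ(b_i − a_i)² = 207·1² + 197·12² + 78·1² = 28653.
c = 2t² / 28653 = 2·548² / 28653 = 20.9614.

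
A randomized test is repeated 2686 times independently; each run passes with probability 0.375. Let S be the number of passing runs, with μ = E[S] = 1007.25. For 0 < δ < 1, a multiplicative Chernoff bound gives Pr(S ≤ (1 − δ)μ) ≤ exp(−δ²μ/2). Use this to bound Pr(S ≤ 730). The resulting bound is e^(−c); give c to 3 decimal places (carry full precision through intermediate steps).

38.157

Write 730 = (1 − δ)μ, so δ = 1 − 730/1007.25 = 0.2752544…
Then the exponent is δ²μ/2 = (μ − 730)²/(2μ) = 38.157142.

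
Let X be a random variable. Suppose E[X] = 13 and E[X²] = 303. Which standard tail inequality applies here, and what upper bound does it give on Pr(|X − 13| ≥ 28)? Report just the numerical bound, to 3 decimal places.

The first two moments determine the variance, so Chebyshev's inequality is the sharpest standard bound available.
Var(X) = E[X²] − (E[X])² = 303 − 169 = 134.
Chebyshev's inequality: Pr(|X − μ| ≥ t) ≤ Var(X)/t² = 134/784 = 0.1709.

0.171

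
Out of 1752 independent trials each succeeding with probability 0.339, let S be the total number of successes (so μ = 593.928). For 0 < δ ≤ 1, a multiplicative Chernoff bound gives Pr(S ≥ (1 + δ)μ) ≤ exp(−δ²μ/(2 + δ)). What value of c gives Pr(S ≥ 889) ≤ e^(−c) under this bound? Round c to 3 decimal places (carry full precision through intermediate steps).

58.713

Write 889 = (1 + δ)μ, so δ = 889/593.928 − 1 = 0.4968144…
Then the exponent is δ²μ/(2 + δ) = (889 − μ)² / (μ·(2 + δ)) = 58.713225.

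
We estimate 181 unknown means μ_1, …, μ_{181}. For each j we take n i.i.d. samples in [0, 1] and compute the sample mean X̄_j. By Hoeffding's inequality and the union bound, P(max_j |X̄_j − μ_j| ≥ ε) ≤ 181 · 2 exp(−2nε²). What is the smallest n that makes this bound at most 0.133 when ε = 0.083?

575

Need 2·181·exp(−2nε²) ≤ 0.133, i.e. exp(−2nε²) ≤ 0.133/362.
So 2nε² ≥ ln(362/0.133) = 7.909050.
Hence n ≥ 7.909050/(2·0.083²) = 574.035.
The smallest integer n is 575.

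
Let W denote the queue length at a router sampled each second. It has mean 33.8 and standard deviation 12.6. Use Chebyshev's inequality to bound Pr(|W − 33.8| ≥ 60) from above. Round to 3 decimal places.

0.044

Chebyshev: Pr(|W − μ| ≥ t) ≤ Var(W)/t².
Var(W) = σ² = 12.6² = 158.76.
Bound = 158.76 / 3600 = 0.0441.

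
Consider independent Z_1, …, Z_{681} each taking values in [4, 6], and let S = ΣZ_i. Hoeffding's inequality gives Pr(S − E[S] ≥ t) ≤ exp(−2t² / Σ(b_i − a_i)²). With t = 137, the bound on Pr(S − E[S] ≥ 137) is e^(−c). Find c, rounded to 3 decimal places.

13.780

Σ(b_i − a_i)² = 681·(2)² = 2724.
c = 2t²/2724 = 2·137²/2724 = 13.7805.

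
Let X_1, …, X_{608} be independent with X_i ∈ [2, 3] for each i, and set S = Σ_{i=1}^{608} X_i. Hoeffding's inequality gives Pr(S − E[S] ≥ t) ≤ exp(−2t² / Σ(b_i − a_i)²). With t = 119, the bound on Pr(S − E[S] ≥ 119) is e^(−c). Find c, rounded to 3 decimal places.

46.582

Σ(b_i − a_i)² = 608·(1)² = 608.
c = 2t²/608 = 2·119²/608 = 46.5822.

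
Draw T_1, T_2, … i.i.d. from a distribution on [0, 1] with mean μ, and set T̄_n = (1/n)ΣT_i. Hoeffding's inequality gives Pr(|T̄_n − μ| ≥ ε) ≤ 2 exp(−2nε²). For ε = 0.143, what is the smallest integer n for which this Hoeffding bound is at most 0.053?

Require 2·exp(−2nε²) ≤ 0.053, i.e. 2nε² ≥ ln(2/0.053) = 3.630611.
So n ≥ 3.630611 / (2·0.143²) = 88.772.
The smallest integer n is 89.

89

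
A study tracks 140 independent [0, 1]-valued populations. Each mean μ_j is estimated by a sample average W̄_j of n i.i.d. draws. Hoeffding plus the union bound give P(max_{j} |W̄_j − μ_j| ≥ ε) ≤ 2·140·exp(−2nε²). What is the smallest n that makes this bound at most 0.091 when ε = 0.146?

189

Need 2·140·exp(−2nε²) ≤ 0.091, i.e. exp(−2nε²) ≤ 0.091/280.
So 2nε² ≥ ln(280/0.091) = 8.031685.
Hence n ≥ 8.031685/(2·0.146²) = 188.396.
The smallest integer n is 189.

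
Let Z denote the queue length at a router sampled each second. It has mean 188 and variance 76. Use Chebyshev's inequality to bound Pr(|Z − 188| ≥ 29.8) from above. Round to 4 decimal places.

Chebyshev: Pr(|Z − μ| ≥ t) ≤ Var(Z)/t².
Bound = 76 / 888.04 = 0.0856.

0.0856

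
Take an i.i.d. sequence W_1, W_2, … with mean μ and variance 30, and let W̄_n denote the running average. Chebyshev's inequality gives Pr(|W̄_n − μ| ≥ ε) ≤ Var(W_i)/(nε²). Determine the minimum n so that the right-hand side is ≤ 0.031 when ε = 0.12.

67205

Require 30/(n·0.12²) ≤ 0.031, i.e. n ≥ 30/(0.031·0.12²) = 67204.301.
The smallest integer n is 67205.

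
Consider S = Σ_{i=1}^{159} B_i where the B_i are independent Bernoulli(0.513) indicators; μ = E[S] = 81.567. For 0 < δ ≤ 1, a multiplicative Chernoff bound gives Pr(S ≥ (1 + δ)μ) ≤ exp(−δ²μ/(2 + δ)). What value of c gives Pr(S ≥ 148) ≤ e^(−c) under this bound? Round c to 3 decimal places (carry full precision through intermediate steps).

Write 148 = (1 + δ)μ, so δ = 148/81.567 − 1 = 0.8144593…
Then the exponent is δ²μ/(2 + δ) = (148 − μ)² / (μ·(2 + δ)) = 19.224642.

19.225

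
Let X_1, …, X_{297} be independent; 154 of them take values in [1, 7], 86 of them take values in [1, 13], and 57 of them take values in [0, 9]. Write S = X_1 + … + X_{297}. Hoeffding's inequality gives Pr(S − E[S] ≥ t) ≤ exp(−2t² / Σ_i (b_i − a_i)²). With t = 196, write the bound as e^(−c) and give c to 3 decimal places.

3.408

Σ(b_i − a_i)² = 154·6² + 86·12² + 57·9² = 22545.
c = 2t² / 22545 = 2·196² / 22545 = 3.4079.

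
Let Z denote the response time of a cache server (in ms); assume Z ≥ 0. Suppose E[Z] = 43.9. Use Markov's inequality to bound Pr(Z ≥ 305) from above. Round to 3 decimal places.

0.144

Markov's inequality: for a non-negative random variable, Pr(Z ≥ a) ≤ E[Z]/a.
Here E[Z] = 43.9 and a = 305, so the bound is 43.9/305 = 0.1439.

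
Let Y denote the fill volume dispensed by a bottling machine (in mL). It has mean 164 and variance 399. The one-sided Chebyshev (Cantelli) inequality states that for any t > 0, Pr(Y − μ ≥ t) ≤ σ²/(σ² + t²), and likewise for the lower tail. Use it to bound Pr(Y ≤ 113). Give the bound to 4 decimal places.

Here σ² = 399 and t = 51, so σ² + t² = 3000.
Cantelli's bound: 399/3000 = 0.1330.

0.1330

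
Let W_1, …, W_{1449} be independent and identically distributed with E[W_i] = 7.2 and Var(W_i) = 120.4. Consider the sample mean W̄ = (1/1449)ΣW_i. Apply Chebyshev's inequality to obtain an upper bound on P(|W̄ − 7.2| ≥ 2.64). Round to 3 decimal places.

0.012

Var(W̄) = Var(W_i)/n = 120.4/1449 = 0.083092.
Chebyshev: P(|W̄ − 7.2| ≥ 2.64) ≤ Var(W̄)/(2.64)² = 120.4/(1449·2.64²) = 0.0119.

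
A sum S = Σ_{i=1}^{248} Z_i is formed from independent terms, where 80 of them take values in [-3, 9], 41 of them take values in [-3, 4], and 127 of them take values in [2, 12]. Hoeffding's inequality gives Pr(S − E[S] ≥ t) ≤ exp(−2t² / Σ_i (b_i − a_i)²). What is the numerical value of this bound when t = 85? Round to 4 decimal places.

Σ(b_i − a_i)² = 80·12² + 41·7² + 127·10² = 26229.
Exponent = 2·85² / 26229 = 0.55092.
Bound = exp(−0.55092) = 0.57642.

0.5764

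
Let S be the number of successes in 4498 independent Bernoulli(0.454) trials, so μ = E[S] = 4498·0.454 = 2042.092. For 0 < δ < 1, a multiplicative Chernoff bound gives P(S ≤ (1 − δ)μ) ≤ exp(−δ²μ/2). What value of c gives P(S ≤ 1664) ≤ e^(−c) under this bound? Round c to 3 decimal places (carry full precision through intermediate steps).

35.002

Write 1664 = (1 − δ)μ, so δ = 1 − 1664/2042.092 = 0.1851493…
Then the exponent is δ²μ/2 = (μ − 1664)²/(2μ) = 35.001743.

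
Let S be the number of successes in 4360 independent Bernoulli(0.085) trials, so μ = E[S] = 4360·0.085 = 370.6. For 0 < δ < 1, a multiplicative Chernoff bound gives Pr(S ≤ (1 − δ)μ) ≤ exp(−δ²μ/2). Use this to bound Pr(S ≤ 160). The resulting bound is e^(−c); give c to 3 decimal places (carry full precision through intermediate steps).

Write 160 = (1 − δ)μ, so δ = 1 − 160/370.6 = 0.5682677…
Then the exponent is δ²μ/2 = (μ − 160)²/(2μ) = 59.838586.

59.839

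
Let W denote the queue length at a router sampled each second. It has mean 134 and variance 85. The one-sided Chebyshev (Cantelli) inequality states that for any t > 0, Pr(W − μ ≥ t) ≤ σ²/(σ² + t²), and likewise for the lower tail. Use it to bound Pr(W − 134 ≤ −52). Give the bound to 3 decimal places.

0.030

Here σ² = 85 and t = 52, so σ² + t² = 2789.
Cantelli's bound: 85/2789 = 0.0305.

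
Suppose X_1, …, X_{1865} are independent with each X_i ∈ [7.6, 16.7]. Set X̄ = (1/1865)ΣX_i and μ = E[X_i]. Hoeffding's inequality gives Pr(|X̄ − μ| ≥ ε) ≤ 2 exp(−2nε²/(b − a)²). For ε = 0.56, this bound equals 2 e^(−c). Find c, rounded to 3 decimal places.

c = 2nε²/(b − a)² = 2·1865·0.56² / 9.1² = 14.1254.

14.125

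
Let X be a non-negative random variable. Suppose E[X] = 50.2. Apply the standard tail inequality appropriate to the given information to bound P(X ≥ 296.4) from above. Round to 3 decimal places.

Only the mean of a non-negative variable is known, so Markov's inequality is the applicable tail bound.
Markov's inequality: for a non-negative random variable, P(X ≥ a) ≤ E[X]/a.
Here E[X] = 50.2 and a = 296.4, so the bound is 50.2/296.4 = 0.1694.

0.169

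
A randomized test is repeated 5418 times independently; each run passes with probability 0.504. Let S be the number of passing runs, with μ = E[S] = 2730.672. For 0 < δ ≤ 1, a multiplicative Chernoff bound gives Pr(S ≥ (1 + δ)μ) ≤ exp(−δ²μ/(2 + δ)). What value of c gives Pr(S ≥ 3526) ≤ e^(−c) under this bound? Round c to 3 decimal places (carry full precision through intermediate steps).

101.100

Write 3526 = (1 + δ)μ, so δ = 3526/2730.672 − 1 = 0.2912572…
Then the exponent is δ²μ/(2 + δ) = (3526 − μ)² / (μ·(2 + δ)) = 101.099535.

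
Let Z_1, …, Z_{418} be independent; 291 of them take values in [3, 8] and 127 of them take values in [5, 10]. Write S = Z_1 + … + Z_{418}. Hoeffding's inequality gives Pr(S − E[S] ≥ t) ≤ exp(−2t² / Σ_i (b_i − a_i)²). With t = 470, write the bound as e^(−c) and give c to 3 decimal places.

42.278

Σ(b_i − a_i)² = 291·5² + 127·5² = 10450.
c = 2t² / 10450 = 2·470² / 10450 = 42.2775.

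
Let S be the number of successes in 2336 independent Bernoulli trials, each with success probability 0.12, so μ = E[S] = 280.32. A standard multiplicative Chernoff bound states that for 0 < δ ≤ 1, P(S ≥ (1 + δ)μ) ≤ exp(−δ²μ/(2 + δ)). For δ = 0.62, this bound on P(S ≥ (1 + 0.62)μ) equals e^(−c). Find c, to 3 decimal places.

c = δ²μ/(2 + δ) = 0.62²·280.32/(2 + 0.62) = 41.1279.

41.128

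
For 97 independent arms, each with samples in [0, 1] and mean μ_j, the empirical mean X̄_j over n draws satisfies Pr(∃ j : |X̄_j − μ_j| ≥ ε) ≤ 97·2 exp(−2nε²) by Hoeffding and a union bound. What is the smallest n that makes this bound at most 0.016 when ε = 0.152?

204

Need 2·97·exp(−2nε²) ≤ 0.016, i.e. exp(−2nε²) ≤ 0.016/194.
So 2nε² ≥ ln(194/0.016) = 9.403025.
Hence n ≥ 9.403025/(2·0.152²) = 203.493.
The smallest integer n is 204.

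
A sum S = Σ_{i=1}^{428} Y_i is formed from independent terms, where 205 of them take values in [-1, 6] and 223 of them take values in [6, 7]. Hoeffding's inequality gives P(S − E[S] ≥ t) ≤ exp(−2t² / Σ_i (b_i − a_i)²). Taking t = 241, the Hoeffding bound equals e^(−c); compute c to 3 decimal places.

11.313

Σ(b_i − a_i)² = 205·7² + 223·1² = 10268.
c = 2t² / 10268 = 2·241² / 10268 = 11.3130.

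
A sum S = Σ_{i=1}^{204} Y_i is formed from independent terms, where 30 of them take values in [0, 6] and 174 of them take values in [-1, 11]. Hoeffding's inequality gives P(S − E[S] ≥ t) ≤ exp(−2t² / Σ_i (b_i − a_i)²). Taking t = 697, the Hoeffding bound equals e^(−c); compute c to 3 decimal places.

37.175

Σ(b_i − a_i)² = 30·6² + 174·12² = 26136.
c = 2t² / 26136 = 2·697² / 26136 = 37.1755.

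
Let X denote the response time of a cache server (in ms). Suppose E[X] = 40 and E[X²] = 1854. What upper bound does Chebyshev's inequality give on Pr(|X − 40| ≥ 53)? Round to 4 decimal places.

Var(X) = E[X²] − (E[X])² = 1854 − 1600 = 254.
Chebyshev's inequality: Pr(|X − μ| ≥ t) ≤ Var(X)/t² = 254/2809 = 0.0904.

0.0904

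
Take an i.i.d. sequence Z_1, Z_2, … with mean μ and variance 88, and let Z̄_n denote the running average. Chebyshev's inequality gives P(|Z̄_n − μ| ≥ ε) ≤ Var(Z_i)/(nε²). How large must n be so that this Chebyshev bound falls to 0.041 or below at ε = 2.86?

Require 88/(n·2.86²) ≤ 0.041, i.e. n ≥ 88/(0.041·2.86²) = 262.402.
The smallest integer n is 263.

263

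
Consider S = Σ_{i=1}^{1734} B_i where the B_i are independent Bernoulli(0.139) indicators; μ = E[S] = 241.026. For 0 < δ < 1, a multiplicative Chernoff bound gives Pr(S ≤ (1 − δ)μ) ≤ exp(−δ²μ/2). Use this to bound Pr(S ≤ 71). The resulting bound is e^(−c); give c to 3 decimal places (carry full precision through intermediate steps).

Write 71 = (1 − δ)μ, so δ = 1 − 71/241.026 = 0.705426…
Then the exponent is δ²μ/2 = (μ − 71)²/(2μ) = 59.970378.

59.970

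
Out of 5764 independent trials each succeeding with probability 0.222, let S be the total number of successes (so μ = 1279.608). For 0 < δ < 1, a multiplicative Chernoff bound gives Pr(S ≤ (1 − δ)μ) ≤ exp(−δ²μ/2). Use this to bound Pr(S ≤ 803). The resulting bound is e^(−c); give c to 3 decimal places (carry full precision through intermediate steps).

88.760

Write 803 = (1 − δ)μ, so δ = 1 − 803/1279.608 = 0.3724641…
Then the exponent is δ²μ/2 = (μ − 803)²/(2μ) = 88.759677.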